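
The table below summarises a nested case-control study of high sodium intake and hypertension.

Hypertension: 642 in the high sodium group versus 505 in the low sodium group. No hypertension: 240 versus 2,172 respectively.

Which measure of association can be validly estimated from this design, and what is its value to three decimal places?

11.505

From the description: a = 642, b = 240, c = 505, d = 2172.
This is a nested case-control study: participants were sampled on outcome status, so risks in the source population cannot be estimated directly — relative risk is not valid here. The odds ratio is the appropriate measure.
OR = (a·d)/(b·c) = (642 × 2172) / (240 × 505) = 1394424 / 121200 = 11.50515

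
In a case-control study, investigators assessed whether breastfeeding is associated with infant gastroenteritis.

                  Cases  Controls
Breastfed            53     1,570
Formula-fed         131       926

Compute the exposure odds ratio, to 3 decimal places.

0.239

Cells: a = 53, b = 1570, c = 131, d = 926.
OR = (a·d)/(b·c) = (53 × 926) / (1570 × 131) = 49078 / 205670 = 0.23862
Exposure is associated with lower odds of infant gastroenteritis (OR = 0.24 < 1).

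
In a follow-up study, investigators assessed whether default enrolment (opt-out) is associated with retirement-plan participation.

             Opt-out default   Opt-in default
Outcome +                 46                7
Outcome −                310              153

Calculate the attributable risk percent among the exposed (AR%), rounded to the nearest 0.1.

Reading the table with exposure as columns: a = 46 (Opt-out default, case), b = 310 (Opt-out default, non-case), c = 7 (Opt-in default, case), d = 153.
Risk in exposed = 46/356 = 0.12921; risk in unexposed = 7/160 = 0.04375.
RR = 0.12921/0.04375 = 2.95345
AR% = (RR − 1)/RR × 100 = (2.95345 − 1)/2.95345 × 100 = 66.1413%

66.1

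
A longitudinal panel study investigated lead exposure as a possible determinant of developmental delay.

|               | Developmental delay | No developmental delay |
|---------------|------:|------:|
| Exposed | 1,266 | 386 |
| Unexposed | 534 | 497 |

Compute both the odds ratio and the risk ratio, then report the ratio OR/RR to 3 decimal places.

2.063

Cells: a = 1266, b = 386, c = 534, d = 497.
OR = (1266·497)/(386·534) = 629202/206124 = 3.05254
Risk in exposed = 1266/1652 = 0.76634; risk in unexposed = 534/1031 = 0.51794; RR = 1.47959
OR/RR = 3.05254 / 1.47959 = 2.06310
The outcome is not rare, so the OR lies further from 1 than the RR.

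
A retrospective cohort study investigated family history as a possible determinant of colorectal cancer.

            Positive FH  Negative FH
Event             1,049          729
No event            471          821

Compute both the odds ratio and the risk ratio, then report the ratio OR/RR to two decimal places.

Reading the table with exposure as columns: a = 1049 (Positive FH, case), b = 471 (Positive FH, non-case), c = 729 (Negative FH, case), d = 821.
OR = (1049·821)/(471·729) = 861229/343359 = 2.50825
Risk in exposed = 1049/1520 = 0.69013; risk in unexposed = 729/1550 = 0.47032; RR = 1.46736
OR/RR = 2.50825 / 1.46736 = 1.70936
The outcome is not rare, so the OR lies further from 1 than the RR.

1.71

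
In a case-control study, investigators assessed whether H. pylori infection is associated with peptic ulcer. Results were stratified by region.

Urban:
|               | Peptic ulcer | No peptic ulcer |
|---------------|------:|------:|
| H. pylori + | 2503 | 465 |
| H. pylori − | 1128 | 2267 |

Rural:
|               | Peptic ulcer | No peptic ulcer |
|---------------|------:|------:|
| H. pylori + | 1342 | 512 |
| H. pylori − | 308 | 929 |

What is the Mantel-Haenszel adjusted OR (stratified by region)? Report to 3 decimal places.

OR_MH = Σ(aᵢdᵢ/nᵢ) / Σ(bᵢcᵢ/nᵢ), where nᵢ is the stratum total.
Stratum 1 (Urban): n = 6363; a·d/n = 2503·2267/6363 = 891.7650; b·c/n = 465·1128/6363 = 82.4328
Stratum 2 (Rural): n = 3091; a·d/n = 1342·929/3091 = 403.3381; b·c/n = 512·308/3091 = 51.0178
OR_MH = (891.7650 + 403.3381) / (82.4328 + 51.0178) = 1295.1031 / 133.4506 = 9.70474

9.705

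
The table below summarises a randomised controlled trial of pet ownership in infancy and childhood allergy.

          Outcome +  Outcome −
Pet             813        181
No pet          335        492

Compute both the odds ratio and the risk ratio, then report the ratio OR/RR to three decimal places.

Cells: a = 813, b = 181, c = 335, d = 492.
OR = (813·492)/(181·335) = 399996/60635 = 6.59678
Risk in exposed = 813/994 = 0.81791; risk in unexposed = 335/827 = 0.40508; RR = 2.01913
OR/RR = 6.59678 / 2.01913 = 3.26714
The outcome is not rare, so the OR lies further from 1 than the RR.

3.267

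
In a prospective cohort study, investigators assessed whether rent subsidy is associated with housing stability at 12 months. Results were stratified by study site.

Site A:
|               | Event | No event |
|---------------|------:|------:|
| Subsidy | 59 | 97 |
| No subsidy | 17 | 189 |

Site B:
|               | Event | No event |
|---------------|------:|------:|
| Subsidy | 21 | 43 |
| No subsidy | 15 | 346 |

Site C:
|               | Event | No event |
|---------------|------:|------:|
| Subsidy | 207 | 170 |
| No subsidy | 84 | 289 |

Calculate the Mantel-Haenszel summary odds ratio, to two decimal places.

5.08

OR_MH = Σ(aᵢdᵢ/nᵢ) / Σ(bᵢcᵢ/nᵢ), where nᵢ is the stratum total.
Stratum 1 (Site A): n = 362; a·d/n = 59·189/362 = 30.8039; b·c/n = 97·17/362 = 4.5552
Stratum 2 (Site B): n = 425; a·d/n = 21·346/425 = 17.0965; b·c/n = 43·15/425 = 1.5176
Stratum 3 (Site C): n = 750; a·d/n = 207·289/750 = 79.7640; b·c/n = 170·84/750 = 19.0400
OR_MH = (30.8039 + 17.0965 + 79.7640) / (4.5552 + 1.5176 + 19.0400) = 127.6643 / 25.1129 = 5.08362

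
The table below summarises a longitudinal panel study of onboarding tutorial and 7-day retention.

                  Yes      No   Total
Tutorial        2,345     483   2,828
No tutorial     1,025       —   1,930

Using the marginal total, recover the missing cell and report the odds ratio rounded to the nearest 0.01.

4.29

The missing cell is in the unexposed row: 1930 − 1025 = 905.
So a = 2345, b = 483, c = 1025, d = 905.
OR = (a·d)/(b·c) = (2345 × 905) / (483 × 1025) = 2122225 / 495075 = 4.28667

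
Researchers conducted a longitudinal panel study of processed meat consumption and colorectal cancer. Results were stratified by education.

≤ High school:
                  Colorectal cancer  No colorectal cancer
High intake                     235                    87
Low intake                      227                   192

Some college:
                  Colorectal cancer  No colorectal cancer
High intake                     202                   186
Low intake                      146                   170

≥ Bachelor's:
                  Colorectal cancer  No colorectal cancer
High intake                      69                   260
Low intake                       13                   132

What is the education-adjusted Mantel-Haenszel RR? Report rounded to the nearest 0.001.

1.300

RR_MH = Σ(aᵢ·n₀ᵢ/nᵢ) / Σ(cᵢ·n₁ᵢ/nᵢ), with n₁ᵢ = aᵢ+bᵢ (exposed), n₀ᵢ = cᵢ+dᵢ (unexposed), nᵢ = n₁ᵢ+n₀ᵢ.
Stratum 1 (≤ High school): n₁ = 322, n₀ = 419, n = 741; a·n₀/n = 235·419/741 = 132.8812; c·n₁/n = 227·322/741 = 98.6424
Stratum 2 (Some college): n₁ = 388, n₀ = 316, n = 704; a·n₀/n = 202·316/704 = 90.6705; c·n₁/n = 146·388/704 = 80.4659
Stratum 3 (≥ Bachelor's): n₁ = 329, n₀ = 145, n = 474; a·n₀/n = 69·145/474 = 21.1076; c·n₁/n = 13·329/474 = 9.0232
RR_MH = (132.8812 + 90.6705 + 21.1076) / (98.6424 + 80.4659 + 9.0232) = 244.6593 / 188.1315 = 1.30047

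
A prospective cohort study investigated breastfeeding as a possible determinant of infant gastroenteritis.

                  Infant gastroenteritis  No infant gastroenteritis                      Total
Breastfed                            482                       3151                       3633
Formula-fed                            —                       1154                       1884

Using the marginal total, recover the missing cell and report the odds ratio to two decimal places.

0.24

The missing cell is in the unexposed row: 1884 − 1154 = 730.
So a = 482, b = 3151, c = 730, d = 1154.
OR = (a·d)/(b·c) = (482 × 1154) / (3151 × 730) = 556228 / 2300230 = 0.24181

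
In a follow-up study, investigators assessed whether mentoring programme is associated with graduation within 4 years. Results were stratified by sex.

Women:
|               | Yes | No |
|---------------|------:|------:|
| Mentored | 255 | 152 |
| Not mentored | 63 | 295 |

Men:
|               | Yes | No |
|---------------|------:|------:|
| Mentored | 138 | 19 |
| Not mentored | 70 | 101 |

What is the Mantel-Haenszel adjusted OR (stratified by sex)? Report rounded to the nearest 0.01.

8.50

OR_MH = Σ(aᵢdᵢ/nᵢ) / Σ(bᵢcᵢ/nᵢ), where nᵢ is the stratum total.
Stratum 1 (Women): n = 765; a·d/n = 255·295/765 = 98.3333; b·c/n = 152·63/765 = 12.5176
Stratum 2 (Men): n = 328; a·d/n = 138·101/328 = 42.4939; b·c/n = 19·70/328 = 4.0549
OR_MH = (98.3333 + 42.4939) / (12.5176 + 4.0549) = 140.8272 / 16.5725 = 8.49763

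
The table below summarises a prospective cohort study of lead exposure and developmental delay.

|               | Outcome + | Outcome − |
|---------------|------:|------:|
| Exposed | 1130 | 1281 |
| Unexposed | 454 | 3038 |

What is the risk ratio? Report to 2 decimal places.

Cells: a = 1130, b = 1281, c = 454, d = 3038.
Risk in exposed = 1130/2411 = 0.46869; risk in unexposed = 454/3492 = 0.13001.
RR = 0.46869 / 0.13001 = 3.60495
The risk among the exposed is 3.60 times that among the unexposed.

3.60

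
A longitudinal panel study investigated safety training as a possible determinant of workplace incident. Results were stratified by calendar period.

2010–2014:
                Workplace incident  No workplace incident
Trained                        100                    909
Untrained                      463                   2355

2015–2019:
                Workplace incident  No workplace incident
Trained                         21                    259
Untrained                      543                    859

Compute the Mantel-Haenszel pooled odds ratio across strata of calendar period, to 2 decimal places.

0.37

OR_MH = Σ(aᵢdᵢ/nᵢ) / Σ(bᵢcᵢ/nᵢ), where nᵢ is the stratum total.
Stratum 1 (2010–2014): n = 3827; a·d/n = 100·2355/3827 = 61.5365; b·c/n = 909·463/3827 = 109.9731
Stratum 2 (2015–2019): n = 1682; a·d/n = 21·859/1682 = 10.7247; b·c/n = 259·543/1682 = 83.6130
OR_MH = (61.5365 + 10.7247) / (109.9731 + 83.6130) = 72.2612 / 193.5860 = 0.37328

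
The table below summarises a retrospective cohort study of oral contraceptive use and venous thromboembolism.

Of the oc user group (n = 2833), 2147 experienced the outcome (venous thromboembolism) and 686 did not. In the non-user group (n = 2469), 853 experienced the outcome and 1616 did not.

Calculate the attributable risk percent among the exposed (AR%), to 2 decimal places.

From the description: a = 2147, b = 686, c = 853, d = 1616.
Risk in exposed = 2147/2833 = 0.75785; risk in unexposed = 853/2469 = 0.34548.
RR = 0.75785/0.34548 = 2.19360
AR% = (RR − 1)/RR × 100 = (2.19360 − 1)/2.19360 × 100 = 54.4128%

54.41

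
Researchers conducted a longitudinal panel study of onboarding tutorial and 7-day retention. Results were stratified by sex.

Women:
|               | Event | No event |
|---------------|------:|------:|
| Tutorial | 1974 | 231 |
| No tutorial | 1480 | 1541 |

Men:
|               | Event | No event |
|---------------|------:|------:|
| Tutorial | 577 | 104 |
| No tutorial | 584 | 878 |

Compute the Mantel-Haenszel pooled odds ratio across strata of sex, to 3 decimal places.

OR_MH = Σ(aᵢdᵢ/nᵢ) / Σ(bᵢcᵢ/nᵢ), where nᵢ is the stratum total.
Stratum 1 (Women): n = 5226; a·d/n = 1974·1541/5226 = 582.0769; b·c/n = 231·1480/5226 = 65.4191
Stratum 2 (Men): n = 2143; a·d/n = 577·878/2143 = 236.4004; b·c/n = 104·584/2143 = 28.3416
OR_MH = (582.0769 + 236.4004) / (65.4191 + 28.3416) = 818.4773 / 93.7606 = 8.72943

8.729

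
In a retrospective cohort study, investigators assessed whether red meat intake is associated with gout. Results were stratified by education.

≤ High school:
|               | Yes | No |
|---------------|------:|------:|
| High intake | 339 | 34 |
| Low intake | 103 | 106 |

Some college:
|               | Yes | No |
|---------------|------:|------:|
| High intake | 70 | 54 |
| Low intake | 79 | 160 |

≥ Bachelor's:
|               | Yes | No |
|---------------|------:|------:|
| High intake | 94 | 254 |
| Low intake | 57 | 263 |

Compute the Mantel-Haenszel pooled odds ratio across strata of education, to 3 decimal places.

3.286

OR_MH = Σ(aᵢdᵢ/nᵢ) / Σ(bᵢcᵢ/nᵢ), where nᵢ is the stratum total.
Stratum 1 (≤ High school): n = 582; a·d/n = 339·106/582 = 61.7423; b·c/n = 34·103/582 = 6.0172
Stratum 2 (Some college): n = 363; a·d/n = 70·160/363 = 30.8540; b·c/n = 54·79/363 = 11.7521
Stratum 3 (≥ Bachelor's): n = 668; a·d/n = 94·263/668 = 37.0090; b·c/n = 254·57/668 = 21.6737
OR_MH = (61.7423 + 30.8540 + 37.0090) / (6.0172 + 11.7521 + 21.6737) = 129.6052 / 39.4429 = 3.28590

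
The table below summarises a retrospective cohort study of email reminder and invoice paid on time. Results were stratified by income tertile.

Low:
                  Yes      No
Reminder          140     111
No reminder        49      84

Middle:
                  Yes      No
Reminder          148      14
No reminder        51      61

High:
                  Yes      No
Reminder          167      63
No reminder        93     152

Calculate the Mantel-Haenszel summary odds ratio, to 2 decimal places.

4.02

OR_MH = Σ(aᵢdᵢ/nᵢ) / Σ(bᵢcᵢ/nᵢ), where nᵢ is the stratum total.
Stratum 1 (Low): n = 384; a·d/n = 140·84/384 = 30.6250; b·c/n = 111·49/384 = 14.1641
Stratum 2 (Middle): n = 274; a·d/n = 148·61/274 = 32.9489; b·c/n = 14·51/274 = 2.6058
Stratum 3 (High): n = 475; a·d/n = 167·152/475 = 53.4400; b·c/n = 63·93/475 = 12.3347
OR_MH = (30.6250 + 32.9489 + 53.4400) / (14.1641 + 2.6058 + 12.3347) = 117.0139 / 29.1046 = 4.02046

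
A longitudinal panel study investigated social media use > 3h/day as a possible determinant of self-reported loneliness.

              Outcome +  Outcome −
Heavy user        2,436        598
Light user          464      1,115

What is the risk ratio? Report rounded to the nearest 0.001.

Cells: a = 2436, b = 598, c = 464, d = 1115.
Risk in exposed = 2436/3034 = 0.80290; risk in unexposed = 464/1579 = 0.29386.
RR = 0.80290 / 0.29386 = 2.73228
The risk among the exposed is 2.73 times that among the unexposed.

2.732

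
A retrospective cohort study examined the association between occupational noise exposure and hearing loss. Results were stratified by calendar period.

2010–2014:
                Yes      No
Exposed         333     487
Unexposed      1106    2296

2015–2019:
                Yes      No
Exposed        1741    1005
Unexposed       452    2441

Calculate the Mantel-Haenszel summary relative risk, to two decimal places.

RR_MH = Σ(aᵢ·n₀ᵢ/nᵢ) / Σ(cᵢ·n₁ᵢ/nᵢ), with n₁ᵢ = aᵢ+bᵢ (exposed), n₀ᵢ = cᵢ+dᵢ (unexposed), nᵢ = n₁ᵢ+n₀ᵢ.
Stratum 1 (2010–2014): n₁ = 820, n₀ = 3402, n = 4222; a·n₀/n = 333·3402/4222 = 268.3245; c·n₁/n = 1106·820/4222 = 214.8081
Stratum 2 (2015–2019): n₁ = 2746, n₀ = 2893, n = 5639; a·n₀/n = 1741·2893/5639 = 893.1926; c·n₁/n = 452·2746/5639 = 220.1085
RR_MH = (268.3245 + 893.1926) / (214.8081 + 220.1085) = 1161.5171 / 434.9167 = 2.67067

2.67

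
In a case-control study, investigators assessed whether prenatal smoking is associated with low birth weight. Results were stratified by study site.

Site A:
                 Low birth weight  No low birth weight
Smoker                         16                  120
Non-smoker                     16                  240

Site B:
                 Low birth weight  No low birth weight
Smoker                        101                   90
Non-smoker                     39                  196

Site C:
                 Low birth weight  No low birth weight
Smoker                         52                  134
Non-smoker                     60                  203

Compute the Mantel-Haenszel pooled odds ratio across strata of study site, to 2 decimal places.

2.57

OR_MH = Σ(aᵢdᵢ/nᵢ) / Σ(bᵢcᵢ/nᵢ), where nᵢ is the stratum total.
Stratum 1 (Site A): n = 392; a·d/n = 16·240/392 = 9.7959; b·c/n = 120·16/392 = 4.8980
Stratum 2 (Site B): n = 426; a·d/n = 101·196/426 = 46.4695; b·c/n = 90·39/426 = 8.2394
Stratum 3 (Site C): n = 449; a·d/n = 52·203/449 = 23.5100; b·c/n = 134·60/449 = 17.9065
OR_MH = (9.7959 + 46.4695 + 23.5100) / (4.8980 + 8.2394 + 17.9065) = 79.7754 / 31.0439 = 2.56977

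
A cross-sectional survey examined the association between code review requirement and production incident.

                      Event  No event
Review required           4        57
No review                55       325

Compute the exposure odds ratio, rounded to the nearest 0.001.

0.415

Cells: a = 4, b = 57, c = 55, d = 325.
OR = (a·d)/(b·c) = (4 × 325) / (57 × 55) = 1300 / 3135 = 0.41467
Exposure is associated with lower odds of production incident (OR = 0.41 < 1).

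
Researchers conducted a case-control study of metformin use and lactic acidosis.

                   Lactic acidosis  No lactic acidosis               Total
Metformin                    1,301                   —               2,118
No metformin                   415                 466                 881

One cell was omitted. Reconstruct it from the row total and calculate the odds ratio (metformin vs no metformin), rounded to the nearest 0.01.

The missing cell is in the exposed row: 2118 − 1301 = 817.
So a = 1301, b = 817, c = 415, d = 466.
OR = (a·d)/(b·c) = (1301 × 466) / (817 × 415) = 606266 / 339055 = 1.78811

1.79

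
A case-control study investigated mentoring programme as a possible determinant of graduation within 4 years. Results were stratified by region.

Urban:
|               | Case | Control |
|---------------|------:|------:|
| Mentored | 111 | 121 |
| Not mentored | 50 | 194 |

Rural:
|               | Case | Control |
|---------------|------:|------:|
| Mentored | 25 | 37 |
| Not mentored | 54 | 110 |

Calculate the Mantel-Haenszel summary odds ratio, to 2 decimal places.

OR_MH = Σ(aᵢdᵢ/nᵢ) / Σ(bᵢcᵢ/nᵢ), where nᵢ is the stratum total.
Stratum 1 (Urban): n = 476; a·d/n = 111·194/476 = 45.2395; b·c/n = 121·50/476 = 12.7101
Stratum 2 (Rural): n = 226; a·d/n = 25·110/226 = 12.1681; b·c/n = 37·54/226 = 8.8407
OR_MH = (45.2395 + 12.1681) / (12.7101 + 8.8407) = 57.4076 / 21.5508 = 2.66383

2.66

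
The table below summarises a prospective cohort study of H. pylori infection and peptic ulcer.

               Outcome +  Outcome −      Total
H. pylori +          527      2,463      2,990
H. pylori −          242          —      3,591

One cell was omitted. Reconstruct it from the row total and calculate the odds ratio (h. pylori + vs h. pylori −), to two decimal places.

The missing cell is in the unexposed row: 3591 − 242 = 3349.
So a = 527, b = 2463, c = 242, d = 3349.
OR = (a·d)/(b·c) = (527 × 3349) / (2463 × 242) = 1764923 / 596046 = 2.96105

2.96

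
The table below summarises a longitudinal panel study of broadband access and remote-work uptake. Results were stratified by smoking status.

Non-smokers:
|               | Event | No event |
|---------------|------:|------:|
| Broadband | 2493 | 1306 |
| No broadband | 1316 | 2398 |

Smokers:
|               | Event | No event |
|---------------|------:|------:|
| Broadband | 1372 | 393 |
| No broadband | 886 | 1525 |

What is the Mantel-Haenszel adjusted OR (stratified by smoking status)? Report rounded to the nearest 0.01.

OR_MH = Σ(aᵢdᵢ/nᵢ) / Σ(bᵢcᵢ/nᵢ), where nᵢ is the stratum total.
Stratum 1 (Non-smokers): n = 7513; a·d/n = 2493·2398/7513 = 795.7160; b·c/n = 1306·1316/7513 = 228.7629
Stratum 2 (Smokers): n = 4176; a·d/n = 1372·1525/4176 = 501.0297; b·c/n = 393·886/4176 = 83.3807
OR_MH = (795.7160 + 501.0297) / (228.7629 + 83.3807) = 1296.7457 / 312.1437 = 4.15432

4.15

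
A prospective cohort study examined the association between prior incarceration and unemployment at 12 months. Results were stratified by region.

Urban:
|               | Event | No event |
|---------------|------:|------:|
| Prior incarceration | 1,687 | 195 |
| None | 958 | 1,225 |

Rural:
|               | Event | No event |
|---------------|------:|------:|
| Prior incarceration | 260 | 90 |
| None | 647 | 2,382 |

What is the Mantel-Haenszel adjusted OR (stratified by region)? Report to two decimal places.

OR_MH = Σ(aᵢdᵢ/nᵢ) / Σ(bᵢcᵢ/nᵢ), where nᵢ is the stratum total.
Stratum 1 (Urban): n = 4065; a·d/n = 1687·1225/4065 = 508.3825; b·c/n = 195·958/4065 = 45.9557
Stratum 2 (Rural): n = 3379; a·d/n = 260·2382/3379 = 183.2850; b·c/n = 90·647/3379 = 17.2329
OR_MH = (508.3825 + 183.2850) / (45.9557 + 17.2329) = 691.6675 / 63.1886 = 10.94608

10.95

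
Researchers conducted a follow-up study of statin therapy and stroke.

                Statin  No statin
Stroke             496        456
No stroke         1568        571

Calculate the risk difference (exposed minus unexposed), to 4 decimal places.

Reading the table with exposure as columns: a = 496 (Statin, case), b = 1568 (Statin, non-case), c = 456 (No statin, case), d = 571.
Risk in exposed = 496/2064 = 0.240310; risk in unexposed = 456/1027 = 0.444012.
Risk difference = 0.240310 − 0.444012 = -0.203702

-0.2037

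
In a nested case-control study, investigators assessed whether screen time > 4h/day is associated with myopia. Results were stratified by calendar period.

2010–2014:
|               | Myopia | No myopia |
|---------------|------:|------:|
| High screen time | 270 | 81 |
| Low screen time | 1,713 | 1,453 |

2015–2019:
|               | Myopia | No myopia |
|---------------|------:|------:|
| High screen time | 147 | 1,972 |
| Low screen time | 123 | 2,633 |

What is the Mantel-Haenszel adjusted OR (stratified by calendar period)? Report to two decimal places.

OR_MH = Σ(aᵢdᵢ/nᵢ) / Σ(bᵢcᵢ/nᵢ), where nᵢ is the stratum total.
Stratum 1 (2010–2014): n = 3517; a·d/n = 270·1453/3517 = 111.5468; b·c/n = 81·1713/3517 = 39.4521
Stratum 2 (2015–2019): n = 4875; a·d/n = 147·2633/4875 = 79.3951; b·c/n = 1972·123/4875 = 49.7551
OR_MH = (111.5468 + 79.3951) / (39.4521 + 49.7551) = 190.9418 / 89.2072 = 2.14043

2.14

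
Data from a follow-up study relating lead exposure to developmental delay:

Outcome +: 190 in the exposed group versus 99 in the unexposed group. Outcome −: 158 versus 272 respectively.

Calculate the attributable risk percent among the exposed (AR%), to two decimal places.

From the description: a = 190, b = 158, c = 99, d = 272.
Risk in exposed = 190/348 = 0.54598; risk in unexposed = 99/371 = 0.26685.
RR = 0.54598/0.26685 = 2.04604
AR% = (RR − 1)/RR × 100 = (2.04604 − 1)/2.04604 × 100 = 51.1250%

51.12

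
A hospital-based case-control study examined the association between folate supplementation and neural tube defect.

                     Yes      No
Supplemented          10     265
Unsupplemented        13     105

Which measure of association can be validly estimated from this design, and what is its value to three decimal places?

0.305

Cells: a = 10, b = 265, c = 13, d = 105.
This is a hospital-based case-control study: participants were sampled on outcome status, so risks in the source population cannot be estimated directly — relative risk is not valid here. The odds ratio is the appropriate measure.
OR = (a·d)/(b·c) = (10 × 105) / (265 × 13) = 1050 / 3445 = 0.30479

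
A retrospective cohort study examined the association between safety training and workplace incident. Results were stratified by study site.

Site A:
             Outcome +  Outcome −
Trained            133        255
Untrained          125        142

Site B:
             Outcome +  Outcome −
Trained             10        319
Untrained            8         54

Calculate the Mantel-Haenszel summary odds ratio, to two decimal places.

OR_MH = Σ(aᵢdᵢ/nᵢ) / Σ(bᵢcᵢ/nᵢ), where nᵢ is the stratum total.
Stratum 1 (Site A): n = 655; a·d/n = 133·142/655 = 28.8336; b·c/n = 255·125/655 = 48.6641
Stratum 2 (Site B): n = 391; a·d/n = 10·54/391 = 1.3811; b·c/n = 319·8/391 = 6.5269
OR_MH = (28.8336 + 1.3811) / (48.6641 + 6.5269) = 30.2147 / 55.1910 = 0.54746

0.55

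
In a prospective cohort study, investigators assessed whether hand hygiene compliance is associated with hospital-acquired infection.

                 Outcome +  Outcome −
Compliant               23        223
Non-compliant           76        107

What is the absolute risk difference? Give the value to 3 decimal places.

Cells: a = 23, b = 223, c = 76, d = 107.
Risk in exposed = 23/246 = 0.093496; risk in unexposed = 76/183 = 0.415301.
Risk difference = 0.093496 − 0.415301 = -0.321805

-0.322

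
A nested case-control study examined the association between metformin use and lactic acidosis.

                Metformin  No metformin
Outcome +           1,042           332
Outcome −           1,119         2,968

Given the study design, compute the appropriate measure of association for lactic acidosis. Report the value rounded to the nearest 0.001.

Reading the table with exposure as columns: a = 1042 (Metformin, case), b = 1119 (Metformin, non-case), c = 332 (No metformin, case), d = 2968.
This is a nested case-control study: participants were sampled on outcome status, so risks in the source population cannot be estimated directly — relative risk is not valid here. The odds ratio is the appropriate measure.
OR = (a·d)/(b·c) = (1042 × 2968) / (1119 × 332) = 3092656 / 371508 = 8.32460

8.325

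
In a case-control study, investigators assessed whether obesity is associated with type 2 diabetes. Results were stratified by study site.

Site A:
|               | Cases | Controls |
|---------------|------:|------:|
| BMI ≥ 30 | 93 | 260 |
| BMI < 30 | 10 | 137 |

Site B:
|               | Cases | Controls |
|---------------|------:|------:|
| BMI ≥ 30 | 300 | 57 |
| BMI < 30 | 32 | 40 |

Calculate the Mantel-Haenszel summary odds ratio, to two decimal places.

5.66

OR_MH = Σ(aᵢdᵢ/nᵢ) / Σ(bᵢcᵢ/nᵢ), where nᵢ is the stratum total.
Stratum 1 (Site A): n = 500; a·d/n = 93·137/500 = 25.4820; b·c/n = 260·10/500 = 5.2000
Stratum 2 (Site B): n = 429; a·d/n = 300·40/429 = 27.9720; b·c/n = 57·32/429 = 4.2517
OR_MH = (25.4820 + 27.9720) / (5.2000 + 4.2517) = 53.4540 / 9.4517 = 5.65546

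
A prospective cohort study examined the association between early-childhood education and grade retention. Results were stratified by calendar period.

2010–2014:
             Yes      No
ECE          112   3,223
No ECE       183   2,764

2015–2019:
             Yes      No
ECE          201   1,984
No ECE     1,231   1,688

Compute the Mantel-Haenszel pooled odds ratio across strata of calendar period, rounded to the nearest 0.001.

0.202

OR_MH = Σ(aᵢdᵢ/nᵢ) / Σ(bᵢcᵢ/nᵢ), where nᵢ is the stratum total.
Stratum 1 (2010–2014): n = 6282; a·d/n = 112·2764/6282 = 49.2786; b·c/n = 3223·183/6282 = 93.8887
Stratum 2 (2015–2019): n = 5104; a·d/n = 201·1688/5104 = 66.4749; b·c/n = 1984·1231/5104 = 478.5078
OR_MH = (49.2786 + 66.4749) / (93.8887 + 478.5078) = 115.7535 / 572.3966 = 0.20223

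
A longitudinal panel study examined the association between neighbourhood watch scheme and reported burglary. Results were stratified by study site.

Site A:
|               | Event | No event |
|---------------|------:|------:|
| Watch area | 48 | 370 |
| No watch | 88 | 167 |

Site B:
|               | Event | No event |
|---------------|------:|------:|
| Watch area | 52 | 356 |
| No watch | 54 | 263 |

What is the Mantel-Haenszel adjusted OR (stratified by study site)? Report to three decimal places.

0.411

OR_MH = Σ(aᵢdᵢ/nᵢ) / Σ(bᵢcᵢ/nᵢ), where nᵢ is the stratum total.
Stratum 1 (Site A): n = 673; a·d/n = 48·167/673 = 11.9108; b·c/n = 370·88/673 = 48.3804
Stratum 2 (Site B): n = 725; a·d/n = 52·263/725 = 18.8634; b·c/n = 356·54/725 = 26.5159
OR_MH = (11.9108 + 18.8634) / (48.3804 + 26.5159) = 30.7743 / 74.8962 = 0.41089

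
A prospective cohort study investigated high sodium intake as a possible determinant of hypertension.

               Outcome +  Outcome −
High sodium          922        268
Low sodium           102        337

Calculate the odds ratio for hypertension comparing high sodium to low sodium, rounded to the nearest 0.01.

Cells: a = 922, b = 268, c = 102, d = 337.
OR = (a·d)/(b·c) = (922 × 337) / (268 × 102) = 310714 / 27336 = 11.36648
The odds of hypertension are about 11.37 times as high in the high sodium group.

11.37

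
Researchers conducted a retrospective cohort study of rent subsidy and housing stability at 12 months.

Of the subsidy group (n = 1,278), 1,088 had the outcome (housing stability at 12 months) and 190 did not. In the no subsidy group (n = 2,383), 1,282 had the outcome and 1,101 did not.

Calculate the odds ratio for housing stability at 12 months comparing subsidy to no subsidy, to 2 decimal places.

4.92

From the description: a = 1088, b = 190, c = 1282, d = 1101.
OR = (a·d)/(b·c) = (1088 × 1101) / (190 × 1282) = 1197888 / 243580 = 4.91784
The odds of housing stability at 12 months are about 4.92 times as high in the subsidy group.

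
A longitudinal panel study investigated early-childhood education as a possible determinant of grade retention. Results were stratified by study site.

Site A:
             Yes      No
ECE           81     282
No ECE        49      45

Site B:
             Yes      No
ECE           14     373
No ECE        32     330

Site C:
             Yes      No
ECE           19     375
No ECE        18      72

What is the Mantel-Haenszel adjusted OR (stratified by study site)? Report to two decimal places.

0.28

OR_MH = Σ(aᵢdᵢ/nᵢ) / Σ(bᵢcᵢ/nᵢ), where nᵢ is the stratum total.
Stratum 1 (Site A): n = 457; a·d/n = 81·45/457 = 7.9759; b·c/n = 282·49/457 = 30.2363
Stratum 2 (Site B): n = 749; a·d/n = 14·330/749 = 6.1682; b·c/n = 373·32/749 = 15.9359
Stratum 3 (Site C): n = 484; a·d/n = 19·72/484 = 2.8264; b·c/n = 375·18/484 = 13.9463
OR_MH = (7.9759 + 6.1682 + 2.8264) / (30.2363 + 15.9359 + 13.9463) = 16.9706 / 60.1185 = 0.28229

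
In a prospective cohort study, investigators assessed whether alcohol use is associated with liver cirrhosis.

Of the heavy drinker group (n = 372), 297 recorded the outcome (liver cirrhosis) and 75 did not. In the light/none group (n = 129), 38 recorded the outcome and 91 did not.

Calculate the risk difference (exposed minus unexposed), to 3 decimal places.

From the description: a = 297, b = 75, c = 38, d = 91.
Risk in exposed = 297/372 = 0.798387; risk in unexposed = 38/129 = 0.294574.
Risk difference = 0.798387 − 0.294574 = 0.503813

0.504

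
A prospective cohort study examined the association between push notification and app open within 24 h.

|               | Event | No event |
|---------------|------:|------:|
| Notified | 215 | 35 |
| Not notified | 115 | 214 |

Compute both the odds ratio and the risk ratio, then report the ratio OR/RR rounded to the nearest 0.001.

Cells: a = 215, b = 35, c = 115, d = 214.
OR = (215·214)/(35·115) = 46010/4025 = 11.43106
Risk in exposed = 215/250 = 0.86000; risk in unexposed = 115/329 = 0.34954; RR = 2.46035
OR/RR = 11.43106 / 2.46035 = 4.64611
The outcome is not rare, so the OR lies further from 1 than the RR.

4.646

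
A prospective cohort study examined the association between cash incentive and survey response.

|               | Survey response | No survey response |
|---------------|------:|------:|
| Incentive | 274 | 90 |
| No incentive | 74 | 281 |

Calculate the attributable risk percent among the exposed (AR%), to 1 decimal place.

72.3

Cells: a = 274, b = 90, c = 74, d = 281.
Risk in exposed = 274/364 = 0.75275; risk in unexposed = 74/355 = 0.20845.
RR = 0.75275/0.20845 = 3.61115
AR% = (RR − 1)/RR × 100 = (3.61115 − 1)/3.61115 × 100 = 72.3080%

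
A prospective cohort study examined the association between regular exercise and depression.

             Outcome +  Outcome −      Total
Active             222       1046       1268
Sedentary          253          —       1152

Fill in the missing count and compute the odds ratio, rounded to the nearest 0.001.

The missing cell is in the unexposed row: 1152 − 253 = 899.
So a = 222, b = 1046, c = 253, d = 899.
OR = (a·d)/(b·c) = (222 × 899) / (1046 × 253) = 199578 / 264638 = 0.75415

0.754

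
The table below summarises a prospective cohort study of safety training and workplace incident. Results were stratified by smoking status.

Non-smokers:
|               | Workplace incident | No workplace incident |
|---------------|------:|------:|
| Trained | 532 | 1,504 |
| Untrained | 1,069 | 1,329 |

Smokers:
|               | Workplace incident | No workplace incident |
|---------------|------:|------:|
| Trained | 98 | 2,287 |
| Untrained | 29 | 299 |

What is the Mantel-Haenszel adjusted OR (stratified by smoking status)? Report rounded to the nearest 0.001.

0.440

OR_MH = Σ(aᵢdᵢ/nᵢ) / Σ(bᵢcᵢ/nᵢ), where nᵢ is the stratum total.
Stratum 1 (Non-smokers): n = 4434; a·d/n = 532·1329/4434 = 159.4560; b·c/n = 1504·1069/4434 = 362.6017
Stratum 2 (Smokers): n = 2713; a·d/n = 98·299/2713 = 10.8006; b·c/n = 2287·29/2713 = 24.4464
OR_MH = (159.4560 + 10.8006) / (362.6017 + 24.4464) = 170.2566 / 387.0481 = 0.43988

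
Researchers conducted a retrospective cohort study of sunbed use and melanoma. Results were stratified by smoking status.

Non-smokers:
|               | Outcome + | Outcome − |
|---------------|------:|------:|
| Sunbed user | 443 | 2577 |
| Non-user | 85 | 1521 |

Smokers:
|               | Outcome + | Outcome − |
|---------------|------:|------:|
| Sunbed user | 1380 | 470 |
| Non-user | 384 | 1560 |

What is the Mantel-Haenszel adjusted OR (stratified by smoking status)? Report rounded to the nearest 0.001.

7.512

OR_MH = Σ(aᵢdᵢ/nᵢ) / Σ(bᵢcᵢ/nᵢ), where nᵢ is the stratum total.
Stratum 1 (Non-smokers): n = 4626; a·d/n = 443·1521/4626 = 145.6556; b·c/n = 2577·85/4626 = 47.3508
Stratum 2 (Smokers): n = 3794; a·d/n = 1380·1560/3794 = 567.4222; b·c/n = 470·384/3794 = 47.5698
OR_MH = (145.6556 + 567.4222) / (47.3508 + 47.5698) = 713.0779 / 94.9207 = 7.51235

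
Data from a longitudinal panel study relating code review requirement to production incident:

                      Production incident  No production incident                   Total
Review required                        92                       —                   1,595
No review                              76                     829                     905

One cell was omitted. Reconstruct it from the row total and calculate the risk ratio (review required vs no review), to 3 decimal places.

0.687

The missing cell is in the exposed row: 1595 − 92 = 1503.
So a = 92, b = 1503, c = 76, d = 829.
RR = [a/(a+b)] / [c/(c+d)] = (92/1595) / (76/905) = 0.05768/0.08398 = 0.68685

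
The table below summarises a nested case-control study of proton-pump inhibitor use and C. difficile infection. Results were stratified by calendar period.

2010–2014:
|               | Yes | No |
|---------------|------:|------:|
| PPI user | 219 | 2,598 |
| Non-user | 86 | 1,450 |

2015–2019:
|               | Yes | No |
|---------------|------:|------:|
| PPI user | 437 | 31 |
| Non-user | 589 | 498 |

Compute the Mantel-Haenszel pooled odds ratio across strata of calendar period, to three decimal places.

3.376

OR_MH = Σ(aᵢdᵢ/nᵢ) / Σ(bᵢcᵢ/nᵢ), where nᵢ is the stratum total.
Stratum 1 (2010–2014): n = 4353; a·d/n = 219·1450/4353 = 72.9497; b·c/n = 2598·86/4353 = 51.3274
Stratum 2 (2015–2019): n = 1555; a·d/n = 437·498/1555 = 139.9524; b·c/n = 31·589/1555 = 11.7421
OR_MH = (72.9497 + 139.9524) / (51.3274 + 11.7421) = 212.9021 / 63.0695 = 3.37568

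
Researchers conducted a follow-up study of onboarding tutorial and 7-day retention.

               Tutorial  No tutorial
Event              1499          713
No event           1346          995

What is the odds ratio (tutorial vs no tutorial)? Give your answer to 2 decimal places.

Reading the table with exposure as columns: a = 1499 (Tutorial, case), b = 1346 (Tutorial, non-case), c = 713 (No tutorial, case), d = 995.
OR = (a·d)/(b·c) = (1499 × 995) / (1346 × 713) = 1491505 / 959698 = 1.55414
The odds of 7-day retention are about 1.55 times as high in the tutorial group.

1.55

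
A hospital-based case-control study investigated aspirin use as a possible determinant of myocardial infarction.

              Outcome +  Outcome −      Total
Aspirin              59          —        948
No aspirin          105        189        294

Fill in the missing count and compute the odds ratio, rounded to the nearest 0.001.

0.119

The missing cell is in the exposed row: 948 − 59 = 889.
So a = 59, b = 889, c = 105, d = 189.
OR = (a·d)/(b·c) = (59 × 189) / (889 × 105) = 11151 / 93345 = 0.11946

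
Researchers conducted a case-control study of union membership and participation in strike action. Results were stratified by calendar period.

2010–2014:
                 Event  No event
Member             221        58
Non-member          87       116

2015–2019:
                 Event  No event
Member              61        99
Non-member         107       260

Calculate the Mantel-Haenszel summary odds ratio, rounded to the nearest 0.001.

2.724

OR_MH = Σ(aᵢdᵢ/nᵢ) / Σ(bᵢcᵢ/nᵢ), where nᵢ is the stratum total.
Stratum 1 (2010–2014): n = 482; a·d/n = 221·116/482 = 53.1867; b·c/n = 58·87/482 = 10.4689
Stratum 2 (2015–2019): n = 527; a·d/n = 61·260/527 = 30.0949; b·c/n = 99·107/527 = 20.1006
OR_MH = (53.1867 + 30.0949) / (10.4689 + 20.1006) = 83.2816 / 30.5694 = 2.72434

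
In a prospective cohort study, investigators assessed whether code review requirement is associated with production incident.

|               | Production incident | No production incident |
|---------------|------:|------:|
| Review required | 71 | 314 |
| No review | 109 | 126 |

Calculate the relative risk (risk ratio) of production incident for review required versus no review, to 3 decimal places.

0.398

Cells: a = 71, b = 314, c = 109, d = 126.
Risk in exposed = 71/385 = 0.18442; risk in unexposed = 109/235 = 0.46383.
RR = 0.18442 / 0.46383 = 0.39759
The risk is 60% lower among the exposed than among the unexposed.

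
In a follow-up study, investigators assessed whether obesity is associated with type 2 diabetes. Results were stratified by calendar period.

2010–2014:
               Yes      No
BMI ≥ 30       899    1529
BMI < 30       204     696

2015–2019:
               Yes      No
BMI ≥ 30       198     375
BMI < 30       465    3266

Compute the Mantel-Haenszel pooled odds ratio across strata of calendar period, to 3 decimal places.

2.520

OR_MH = Σ(aᵢdᵢ/nᵢ) / Σ(bᵢcᵢ/nᵢ), where nᵢ is the stratum total.
Stratum 1 (2010–2014): n = 3328; a·d/n = 899·696/3328 = 188.0120; b·c/n = 1529·204/3328 = 93.7248
Stratum 2 (2015–2019): n = 4304; a·d/n = 198·3266/4304 = 150.2481; b·c/n = 375·465/4304 = 40.5146
OR_MH = (188.0120 + 150.2481) / (93.7248 + 40.5146) = 338.2602 / 134.2394 = 2.51983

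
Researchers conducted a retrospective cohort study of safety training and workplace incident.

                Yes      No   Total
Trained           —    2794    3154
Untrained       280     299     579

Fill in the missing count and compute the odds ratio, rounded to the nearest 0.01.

The missing cell is in the exposed row: 3154 − 2794 = 360.
So a = 360, b = 2794, c = 280, d = 299.
OR = (a·d)/(b·c) = (360 × 299) / (2794 × 280) = 107640 / 782320 = 0.13759

0.14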